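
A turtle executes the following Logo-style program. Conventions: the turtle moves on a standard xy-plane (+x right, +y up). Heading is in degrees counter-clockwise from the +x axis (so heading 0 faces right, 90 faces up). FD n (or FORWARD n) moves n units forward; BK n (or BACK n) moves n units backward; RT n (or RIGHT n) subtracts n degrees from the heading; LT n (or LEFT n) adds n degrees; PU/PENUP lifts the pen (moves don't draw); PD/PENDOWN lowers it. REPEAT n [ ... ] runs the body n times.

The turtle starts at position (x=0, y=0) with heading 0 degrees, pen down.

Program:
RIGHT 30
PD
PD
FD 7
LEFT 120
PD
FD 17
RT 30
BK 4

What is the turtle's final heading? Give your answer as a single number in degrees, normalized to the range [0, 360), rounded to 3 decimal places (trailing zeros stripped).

Answer: 60

Derivation:
Executing turtle program step by step:
Start: pos=(0,0), heading=0, pen down
RT 30: heading 0 -> 330
PD: pen down
PD: pen down
FD 7: (0,0) -> (6.062,-3.5) [heading=330, draw]
LT 120: heading 330 -> 90
PD: pen down
FD 17: (6.062,-3.5) -> (6.062,13.5) [heading=90, draw]
RT 30: heading 90 -> 60
BK 4: (6.062,13.5) -> (4.062,10.036) [heading=60, draw]
Final: pos=(4.062,10.036), heading=60, 3 segment(s) drawn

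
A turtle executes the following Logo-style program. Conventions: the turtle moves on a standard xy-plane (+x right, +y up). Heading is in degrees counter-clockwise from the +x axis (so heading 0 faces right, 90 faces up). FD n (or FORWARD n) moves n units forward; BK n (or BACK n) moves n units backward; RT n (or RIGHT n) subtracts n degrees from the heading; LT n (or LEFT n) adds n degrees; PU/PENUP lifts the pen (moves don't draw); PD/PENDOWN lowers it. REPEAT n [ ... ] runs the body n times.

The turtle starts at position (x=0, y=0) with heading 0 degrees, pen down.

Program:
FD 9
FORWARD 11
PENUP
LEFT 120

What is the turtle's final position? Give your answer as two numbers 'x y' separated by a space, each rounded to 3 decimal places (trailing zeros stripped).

Answer: 20 0

Derivation:
Executing turtle program step by step:
Start: pos=(0,0), heading=0, pen down
FD 9: (0,0) -> (9,0) [heading=0, draw]
FD 11: (9,0) -> (20,0) [heading=0, draw]
PU: pen up
LT 120: heading 0 -> 120
Final: pos=(20,0), heading=120, 2 segment(s) drawn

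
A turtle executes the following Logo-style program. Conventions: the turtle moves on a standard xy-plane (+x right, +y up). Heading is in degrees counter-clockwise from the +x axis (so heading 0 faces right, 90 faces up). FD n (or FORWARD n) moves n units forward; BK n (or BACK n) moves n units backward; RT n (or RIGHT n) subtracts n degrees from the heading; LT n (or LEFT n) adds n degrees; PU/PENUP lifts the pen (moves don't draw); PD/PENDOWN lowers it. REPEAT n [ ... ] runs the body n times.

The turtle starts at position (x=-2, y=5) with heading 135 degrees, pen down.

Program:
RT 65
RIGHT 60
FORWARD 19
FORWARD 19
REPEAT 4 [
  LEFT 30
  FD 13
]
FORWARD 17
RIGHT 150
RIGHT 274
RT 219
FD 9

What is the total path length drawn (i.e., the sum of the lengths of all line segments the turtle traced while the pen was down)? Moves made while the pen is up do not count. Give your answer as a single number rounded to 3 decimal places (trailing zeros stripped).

Answer: 116

Derivation:
Executing turtle program step by step:
Start: pos=(-2,5), heading=135, pen down
RT 65: heading 135 -> 70
RT 60: heading 70 -> 10
FD 19: (-2,5) -> (16.711,8.299) [heading=10, draw]
FD 19: (16.711,8.299) -> (35.423,11.599) [heading=10, draw]
REPEAT 4 [
  -- iteration 1/4 --
  LT 30: heading 10 -> 40
  FD 13: (35.423,11.599) -> (45.381,19.955) [heading=40, draw]
  -- iteration 2/4 --
  LT 30: heading 40 -> 70
  FD 13: (45.381,19.955) -> (49.828,32.171) [heading=70, draw]
  -- iteration 3/4 --
  LT 30: heading 70 -> 100
  FD 13: (49.828,32.171) -> (47.57,44.973) [heading=100, draw]
  -- iteration 4/4 --
  LT 30: heading 100 -> 130
  FD 13: (47.57,44.973) -> (39.214,54.932) [heading=130, draw]
]
FD 17: (39.214,54.932) -> (28.286,67.955) [heading=130, draw]
RT 150: heading 130 -> 340
RT 274: heading 340 -> 66
RT 219: heading 66 -> 207
FD 9: (28.286,67.955) -> (20.267,63.869) [heading=207, draw]
Final: pos=(20.267,63.869), heading=207, 8 segment(s) drawn

Segment lengths:
  seg 1: (-2,5) -> (16.711,8.299), length = 19
  seg 2: (16.711,8.299) -> (35.423,11.599), length = 19
  seg 3: (35.423,11.599) -> (45.381,19.955), length = 13
  seg 4: (45.381,19.955) -> (49.828,32.171), length = 13
  seg 5: (49.828,32.171) -> (47.57,44.973), length = 13
  seg 6: (47.57,44.973) -> (39.214,54.932), length = 13
  seg 7: (39.214,54.932) -> (28.286,67.955), length = 17
  seg 8: (28.286,67.955) -> (20.267,63.869), length = 9
Total = 116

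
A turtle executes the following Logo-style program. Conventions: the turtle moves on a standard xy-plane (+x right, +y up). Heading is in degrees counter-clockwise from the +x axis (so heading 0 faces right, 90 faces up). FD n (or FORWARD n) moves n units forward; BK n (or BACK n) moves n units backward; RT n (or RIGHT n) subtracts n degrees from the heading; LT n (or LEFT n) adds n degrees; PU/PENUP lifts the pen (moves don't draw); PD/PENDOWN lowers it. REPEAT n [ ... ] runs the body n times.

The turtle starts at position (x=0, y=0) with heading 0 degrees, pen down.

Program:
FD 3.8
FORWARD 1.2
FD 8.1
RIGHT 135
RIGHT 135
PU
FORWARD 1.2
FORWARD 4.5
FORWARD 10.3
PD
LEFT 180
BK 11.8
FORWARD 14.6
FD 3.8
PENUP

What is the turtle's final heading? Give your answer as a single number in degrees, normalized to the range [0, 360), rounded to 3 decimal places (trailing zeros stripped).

Answer: 270

Derivation:
Executing turtle program step by step:
Start: pos=(0,0), heading=0, pen down
FD 3.8: (0,0) -> (3.8,0) [heading=0, draw]
FD 1.2: (3.8,0) -> (5,0) [heading=0, draw]
FD 8.1: (5,0) -> (13.1,0) [heading=0, draw]
RT 135: heading 0 -> 225
RT 135: heading 225 -> 90
PU: pen up
FD 1.2: (13.1,0) -> (13.1,1.2) [heading=90, move]
FD 4.5: (13.1,1.2) -> (13.1,5.7) [heading=90, move]
FD 10.3: (13.1,5.7) -> (13.1,16) [heading=90, move]
PD: pen down
LT 180: heading 90 -> 270
BK 11.8: (13.1,16) -> (13.1,27.8) [heading=270, draw]
FD 14.6: (13.1,27.8) -> (13.1,13.2) [heading=270, draw]
FD 3.8: (13.1,13.2) -> (13.1,9.4) [heading=270, draw]
PU: pen up
Final: pos=(13.1,9.4), heading=270, 6 segment(s) drawn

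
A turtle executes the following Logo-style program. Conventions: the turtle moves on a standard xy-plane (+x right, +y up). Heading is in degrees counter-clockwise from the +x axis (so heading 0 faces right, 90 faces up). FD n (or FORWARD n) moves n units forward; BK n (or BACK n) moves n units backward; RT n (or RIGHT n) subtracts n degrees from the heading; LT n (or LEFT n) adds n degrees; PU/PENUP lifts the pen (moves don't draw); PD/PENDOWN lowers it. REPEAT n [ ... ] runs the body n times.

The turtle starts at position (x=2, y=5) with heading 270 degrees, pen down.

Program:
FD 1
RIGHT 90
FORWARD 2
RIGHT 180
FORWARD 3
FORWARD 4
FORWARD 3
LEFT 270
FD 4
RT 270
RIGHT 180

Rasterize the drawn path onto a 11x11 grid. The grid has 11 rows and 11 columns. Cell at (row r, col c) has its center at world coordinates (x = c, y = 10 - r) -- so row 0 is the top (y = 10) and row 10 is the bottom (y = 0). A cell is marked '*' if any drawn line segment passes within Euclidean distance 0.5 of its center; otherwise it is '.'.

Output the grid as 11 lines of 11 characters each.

Answer: ...........
...........
...........
...........
...........
..*........
***********
..........*
..........*
..........*
..........*

Derivation:
Segment 0: (2,5) -> (2,4)
Segment 1: (2,4) -> (-0,4)
Segment 2: (-0,4) -> (3,4)
Segment 3: (3,4) -> (7,4)
Segment 4: (7,4) -> (10,4)
Segment 5: (10,4) -> (10,0)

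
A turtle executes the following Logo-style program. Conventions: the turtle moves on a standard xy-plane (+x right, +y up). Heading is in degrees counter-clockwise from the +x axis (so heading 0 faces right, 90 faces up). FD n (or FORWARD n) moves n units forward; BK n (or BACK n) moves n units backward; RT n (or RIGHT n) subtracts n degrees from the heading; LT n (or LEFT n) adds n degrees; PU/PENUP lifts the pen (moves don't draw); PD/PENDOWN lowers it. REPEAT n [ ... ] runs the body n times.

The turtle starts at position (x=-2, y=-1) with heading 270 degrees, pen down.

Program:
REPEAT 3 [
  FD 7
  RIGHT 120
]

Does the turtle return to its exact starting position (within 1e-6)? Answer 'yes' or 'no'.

Answer: yes

Derivation:
Executing turtle program step by step:
Start: pos=(-2,-1), heading=270, pen down
REPEAT 3 [
  -- iteration 1/3 --
  FD 7: (-2,-1) -> (-2,-8) [heading=270, draw]
  RT 120: heading 270 -> 150
  -- iteration 2/3 --
  FD 7: (-2,-8) -> (-8.062,-4.5) [heading=150, draw]
  RT 120: heading 150 -> 30
  -- iteration 3/3 --
  FD 7: (-8.062,-4.5) -> (-2,-1) [heading=30, draw]
  RT 120: heading 30 -> 270
]
Final: pos=(-2,-1), heading=270, 3 segment(s) drawn

Start position: (-2, -1)
Final position: (-2, -1)
Distance = 0; < 1e-6 -> CLOSED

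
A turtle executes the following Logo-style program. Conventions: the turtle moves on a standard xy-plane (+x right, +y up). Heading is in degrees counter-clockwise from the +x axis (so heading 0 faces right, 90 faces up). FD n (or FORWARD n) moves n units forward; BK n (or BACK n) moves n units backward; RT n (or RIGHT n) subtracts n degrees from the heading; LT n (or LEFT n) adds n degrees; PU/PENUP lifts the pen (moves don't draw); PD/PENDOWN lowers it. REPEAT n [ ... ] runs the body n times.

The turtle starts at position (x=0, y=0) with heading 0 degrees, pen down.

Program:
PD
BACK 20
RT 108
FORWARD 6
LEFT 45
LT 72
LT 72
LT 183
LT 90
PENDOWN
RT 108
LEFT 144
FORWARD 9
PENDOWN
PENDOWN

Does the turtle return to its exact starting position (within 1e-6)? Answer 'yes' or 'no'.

Executing turtle program step by step:
Start: pos=(0,0), heading=0, pen down
PD: pen down
BK 20: (0,0) -> (-20,0) [heading=0, draw]
RT 108: heading 0 -> 252
FD 6: (-20,0) -> (-21.854,-5.706) [heading=252, draw]
LT 45: heading 252 -> 297
LT 72: heading 297 -> 9
LT 72: heading 9 -> 81
LT 183: heading 81 -> 264
LT 90: heading 264 -> 354
PD: pen down
RT 108: heading 354 -> 246
LT 144: heading 246 -> 30
FD 9: (-21.854,-5.706) -> (-14.06,-1.206) [heading=30, draw]
PD: pen down
PD: pen down
Final: pos=(-14.06,-1.206), heading=30, 3 segment(s) drawn

Start position: (0, 0)
Final position: (-14.06, -1.206)
Distance = 14.112; >= 1e-6 -> NOT closed

Answer: no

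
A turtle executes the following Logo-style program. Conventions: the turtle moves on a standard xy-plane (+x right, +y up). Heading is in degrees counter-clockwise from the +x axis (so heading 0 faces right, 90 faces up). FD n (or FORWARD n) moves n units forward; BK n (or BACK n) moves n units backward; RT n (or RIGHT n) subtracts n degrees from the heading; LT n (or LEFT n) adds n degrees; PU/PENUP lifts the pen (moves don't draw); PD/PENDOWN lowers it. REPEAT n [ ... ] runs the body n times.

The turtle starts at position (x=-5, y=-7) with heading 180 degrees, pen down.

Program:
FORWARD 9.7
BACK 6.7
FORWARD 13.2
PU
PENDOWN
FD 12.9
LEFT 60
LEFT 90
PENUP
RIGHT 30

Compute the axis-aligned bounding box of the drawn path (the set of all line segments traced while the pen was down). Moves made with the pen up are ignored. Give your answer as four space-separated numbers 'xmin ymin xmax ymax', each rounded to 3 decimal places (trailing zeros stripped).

Executing turtle program step by step:
Start: pos=(-5,-7), heading=180, pen down
FD 9.7: (-5,-7) -> (-14.7,-7) [heading=180, draw]
BK 6.7: (-14.7,-7) -> (-8,-7) [heading=180, draw]
FD 13.2: (-8,-7) -> (-21.2,-7) [heading=180, draw]
PU: pen up
PD: pen down
FD 12.9: (-21.2,-7) -> (-34.1,-7) [heading=180, draw]
LT 60: heading 180 -> 240
LT 90: heading 240 -> 330
PU: pen up
RT 30: heading 330 -> 300
Final: pos=(-34.1,-7), heading=300, 4 segment(s) drawn

Segment endpoints: x in {-34.1, -21.2, -14.7, -8, -5}, y in {-7, -7, -7, -7}
xmin=-34.1, ymin=-7, xmax=-5, ymax=-7

Answer: -34.1 -7 -5 -7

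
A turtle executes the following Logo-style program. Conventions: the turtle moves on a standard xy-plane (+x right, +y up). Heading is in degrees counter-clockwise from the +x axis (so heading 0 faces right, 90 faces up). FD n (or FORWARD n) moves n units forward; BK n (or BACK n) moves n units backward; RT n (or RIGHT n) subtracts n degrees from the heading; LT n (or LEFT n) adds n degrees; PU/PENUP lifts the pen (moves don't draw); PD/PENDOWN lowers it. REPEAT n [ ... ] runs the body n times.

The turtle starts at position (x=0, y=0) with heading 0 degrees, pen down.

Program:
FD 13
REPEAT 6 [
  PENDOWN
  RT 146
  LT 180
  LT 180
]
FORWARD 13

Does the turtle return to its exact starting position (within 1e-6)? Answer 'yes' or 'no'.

Answer: no

Derivation:
Executing turtle program step by step:
Start: pos=(0,0), heading=0, pen down
FD 13: (0,0) -> (13,0) [heading=0, draw]
REPEAT 6 [
  -- iteration 1/6 --
  PD: pen down
  RT 146: heading 0 -> 214
  LT 180: heading 214 -> 34
  LT 180: heading 34 -> 214
  -- iteration 2/6 --
  PD: pen down
  RT 146: heading 214 -> 68
  LT 180: heading 68 -> 248
  LT 180: heading 248 -> 68
  -- iteration 3/6 --
  PD: pen down
  RT 146: heading 68 -> 282
  LT 180: heading 282 -> 102
  LT 180: heading 102 -> 282
  -- iteration 4/6 --
  PD: pen down
  RT 146: heading 282 -> 136
  LT 180: heading 136 -> 316
  LT 180: heading 316 -> 136
  -- iteration 5/6 --
  PD: pen down
  RT 146: heading 136 -> 350
  LT 180: heading 350 -> 170
  LT 180: heading 170 -> 350
  -- iteration 6/6 --
  PD: pen down
  RT 146: heading 350 -> 204
  LT 180: heading 204 -> 24
  LT 180: heading 24 -> 204
]
FD 13: (13,0) -> (1.124,-5.288) [heading=204, draw]
Final: pos=(1.124,-5.288), heading=204, 2 segment(s) drawn

Start position: (0, 0)
Final position: (1.124, -5.288)
Distance = 5.406; >= 1e-6 -> NOT closed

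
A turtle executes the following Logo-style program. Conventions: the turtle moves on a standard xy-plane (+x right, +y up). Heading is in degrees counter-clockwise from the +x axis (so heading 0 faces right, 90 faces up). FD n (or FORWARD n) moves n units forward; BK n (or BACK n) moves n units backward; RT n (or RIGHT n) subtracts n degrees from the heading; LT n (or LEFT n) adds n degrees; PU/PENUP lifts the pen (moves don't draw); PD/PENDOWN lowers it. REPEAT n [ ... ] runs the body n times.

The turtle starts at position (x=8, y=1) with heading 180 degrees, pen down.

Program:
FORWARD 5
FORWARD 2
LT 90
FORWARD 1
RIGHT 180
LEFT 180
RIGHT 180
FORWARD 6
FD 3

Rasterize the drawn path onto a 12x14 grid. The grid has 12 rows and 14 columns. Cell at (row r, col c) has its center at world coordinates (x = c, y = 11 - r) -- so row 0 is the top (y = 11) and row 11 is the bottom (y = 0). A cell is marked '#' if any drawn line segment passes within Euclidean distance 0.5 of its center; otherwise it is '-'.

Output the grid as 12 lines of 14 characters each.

Segment 0: (8,1) -> (3,1)
Segment 1: (3,1) -> (1,1)
Segment 2: (1,1) -> (1,0)
Segment 3: (1,0) -> (1,6)
Segment 4: (1,6) -> (1,9)

Answer: --------------
--------------
-#------------
-#------------
-#------------
-#------------
-#------------
-#------------
-#------------
-#------------
-########-----
-#------------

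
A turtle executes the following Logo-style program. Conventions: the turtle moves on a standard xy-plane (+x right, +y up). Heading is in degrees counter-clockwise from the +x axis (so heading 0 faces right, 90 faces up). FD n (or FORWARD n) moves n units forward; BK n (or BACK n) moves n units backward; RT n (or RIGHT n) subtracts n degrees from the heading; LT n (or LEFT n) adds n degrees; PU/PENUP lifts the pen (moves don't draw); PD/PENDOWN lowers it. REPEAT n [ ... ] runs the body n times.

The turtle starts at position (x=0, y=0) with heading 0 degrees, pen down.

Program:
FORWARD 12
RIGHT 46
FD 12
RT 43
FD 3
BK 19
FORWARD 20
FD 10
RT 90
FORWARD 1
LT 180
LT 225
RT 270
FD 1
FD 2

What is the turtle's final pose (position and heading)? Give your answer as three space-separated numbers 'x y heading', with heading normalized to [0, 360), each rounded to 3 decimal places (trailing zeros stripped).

Answer: 21.738 -24.731 316

Derivation:
Executing turtle program step by step:
Start: pos=(0,0), heading=0, pen down
FD 12: (0,0) -> (12,0) [heading=0, draw]
RT 46: heading 0 -> 314
FD 12: (12,0) -> (20.336,-8.632) [heading=314, draw]
RT 43: heading 314 -> 271
FD 3: (20.336,-8.632) -> (20.388,-11.632) [heading=271, draw]
BK 19: (20.388,-11.632) -> (20.057,7.365) [heading=271, draw]
FD 20: (20.057,7.365) -> (20.406,-12.631) [heading=271, draw]
FD 10: (20.406,-12.631) -> (20.58,-22.63) [heading=271, draw]
RT 90: heading 271 -> 181
FD 1: (20.58,-22.63) -> (19.58,-22.647) [heading=181, draw]
LT 180: heading 181 -> 1
LT 225: heading 1 -> 226
RT 270: heading 226 -> 316
FD 1: (19.58,-22.647) -> (20.3,-23.342) [heading=316, draw]
FD 2: (20.3,-23.342) -> (21.738,-24.731) [heading=316, draw]
Final: pos=(21.738,-24.731), heading=316, 9 segment(s) drawn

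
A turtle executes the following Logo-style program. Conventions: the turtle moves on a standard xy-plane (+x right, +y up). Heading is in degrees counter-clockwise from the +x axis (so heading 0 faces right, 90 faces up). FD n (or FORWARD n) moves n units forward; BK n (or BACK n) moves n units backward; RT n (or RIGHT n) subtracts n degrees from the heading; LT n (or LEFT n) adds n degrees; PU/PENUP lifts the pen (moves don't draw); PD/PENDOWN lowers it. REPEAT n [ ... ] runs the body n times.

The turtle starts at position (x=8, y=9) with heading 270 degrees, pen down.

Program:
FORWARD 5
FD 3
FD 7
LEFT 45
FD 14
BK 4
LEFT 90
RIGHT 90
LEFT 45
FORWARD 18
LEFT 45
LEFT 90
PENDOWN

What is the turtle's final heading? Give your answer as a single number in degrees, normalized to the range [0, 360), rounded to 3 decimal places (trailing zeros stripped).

Executing turtle program step by step:
Start: pos=(8,9), heading=270, pen down
FD 5: (8,9) -> (8,4) [heading=270, draw]
FD 3: (8,4) -> (8,1) [heading=270, draw]
FD 7: (8,1) -> (8,-6) [heading=270, draw]
LT 45: heading 270 -> 315
FD 14: (8,-6) -> (17.899,-15.899) [heading=315, draw]
BK 4: (17.899,-15.899) -> (15.071,-13.071) [heading=315, draw]
LT 90: heading 315 -> 45
RT 90: heading 45 -> 315
LT 45: heading 315 -> 0
FD 18: (15.071,-13.071) -> (33.071,-13.071) [heading=0, draw]
LT 45: heading 0 -> 45
LT 90: heading 45 -> 135
PD: pen down
Final: pos=(33.071,-13.071), heading=135, 6 segment(s) drawn

Answer: 135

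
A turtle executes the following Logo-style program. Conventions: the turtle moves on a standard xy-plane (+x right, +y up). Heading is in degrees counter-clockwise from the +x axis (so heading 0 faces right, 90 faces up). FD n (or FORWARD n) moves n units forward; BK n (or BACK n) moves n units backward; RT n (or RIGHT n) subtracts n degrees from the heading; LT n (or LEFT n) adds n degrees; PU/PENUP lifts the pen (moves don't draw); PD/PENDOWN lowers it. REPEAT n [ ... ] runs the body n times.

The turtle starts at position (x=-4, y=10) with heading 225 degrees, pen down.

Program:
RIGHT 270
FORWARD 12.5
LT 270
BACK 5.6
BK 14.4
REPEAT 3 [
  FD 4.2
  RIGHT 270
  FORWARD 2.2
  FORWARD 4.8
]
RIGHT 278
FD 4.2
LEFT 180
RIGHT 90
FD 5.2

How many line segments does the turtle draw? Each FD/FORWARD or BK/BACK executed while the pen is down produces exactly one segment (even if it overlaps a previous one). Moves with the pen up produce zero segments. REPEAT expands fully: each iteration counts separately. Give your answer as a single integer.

Answer: 14

Derivation:
Executing turtle program step by step:
Start: pos=(-4,10), heading=225, pen down
RT 270: heading 225 -> 315
FD 12.5: (-4,10) -> (4.839,1.161) [heading=315, draw]
LT 270: heading 315 -> 225
BK 5.6: (4.839,1.161) -> (8.799,5.121) [heading=225, draw]
BK 14.4: (8.799,5.121) -> (18.981,15.303) [heading=225, draw]
REPEAT 3 [
  -- iteration 1/3 --
  FD 4.2: (18.981,15.303) -> (16.011,12.333) [heading=225, draw]
  RT 270: heading 225 -> 315
  FD 2.2: (16.011,12.333) -> (17.567,10.778) [heading=315, draw]
  FD 4.8: (17.567,10.778) -> (20.961,7.384) [heading=315, draw]
  -- iteration 2/3 --
  FD 4.2: (20.961,7.384) -> (23.931,4.414) [heading=315, draw]
  RT 270: heading 315 -> 45
  FD 2.2: (23.931,4.414) -> (25.486,5.969) [heading=45, draw]
  FD 4.8: (25.486,5.969) -> (28.88,9.364) [heading=45, draw]
  -- iteration 3/3 --
  FD 4.2: (28.88,9.364) -> (31.85,12.333) [heading=45, draw]
  RT 270: heading 45 -> 135
  FD 2.2: (31.85,12.333) -> (30.295,13.889) [heading=135, draw]
  FD 4.8: (30.295,13.889) -> (26.901,17.283) [heading=135, draw]
]
RT 278: heading 135 -> 217
FD 4.2: (26.901,17.283) -> (23.546,14.756) [heading=217, draw]
LT 180: heading 217 -> 37
RT 90: heading 37 -> 307
FD 5.2: (23.546,14.756) -> (26.676,10.603) [heading=307, draw]
Final: pos=(26.676,10.603), heading=307, 14 segment(s) drawn
Segments drawn: 14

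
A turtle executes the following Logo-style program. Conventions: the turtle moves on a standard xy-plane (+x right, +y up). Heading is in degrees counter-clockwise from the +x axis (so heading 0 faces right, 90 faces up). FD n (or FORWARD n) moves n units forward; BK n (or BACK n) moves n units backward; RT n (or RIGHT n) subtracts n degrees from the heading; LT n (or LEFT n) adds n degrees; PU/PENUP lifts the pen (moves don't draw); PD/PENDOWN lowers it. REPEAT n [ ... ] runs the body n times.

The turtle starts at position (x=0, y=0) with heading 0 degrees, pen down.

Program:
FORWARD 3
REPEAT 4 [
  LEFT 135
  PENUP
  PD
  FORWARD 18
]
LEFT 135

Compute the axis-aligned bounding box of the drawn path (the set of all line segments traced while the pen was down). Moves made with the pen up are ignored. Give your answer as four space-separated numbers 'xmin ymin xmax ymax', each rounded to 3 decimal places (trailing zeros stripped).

Answer: -15 -5.272 3 12.728

Derivation:
Executing turtle program step by step:
Start: pos=(0,0), heading=0, pen down
FD 3: (0,0) -> (3,0) [heading=0, draw]
REPEAT 4 [
  -- iteration 1/4 --
  LT 135: heading 0 -> 135
  PU: pen up
  PD: pen down
  FD 18: (3,0) -> (-9.728,12.728) [heading=135, draw]
  -- iteration 2/4 --
  LT 135: heading 135 -> 270
  PU: pen up
  PD: pen down
  FD 18: (-9.728,12.728) -> (-9.728,-5.272) [heading=270, draw]
  -- iteration 3/4 --
  LT 135: heading 270 -> 45
  PU: pen up
  PD: pen down
  FD 18: (-9.728,-5.272) -> (3,7.456) [heading=45, draw]
  -- iteration 4/4 --
  LT 135: heading 45 -> 180
  PU: pen up
  PD: pen down
  FD 18: (3,7.456) -> (-15,7.456) [heading=180, draw]
]
LT 135: heading 180 -> 315
Final: pos=(-15,7.456), heading=315, 5 segment(s) drawn

Segment endpoints: x in {-15, -9.728, -9.728, 0, 3}, y in {-5.272, 0, 7.456, 7.456, 12.728}
xmin=-15, ymin=-5.272, xmax=3, ymax=12.728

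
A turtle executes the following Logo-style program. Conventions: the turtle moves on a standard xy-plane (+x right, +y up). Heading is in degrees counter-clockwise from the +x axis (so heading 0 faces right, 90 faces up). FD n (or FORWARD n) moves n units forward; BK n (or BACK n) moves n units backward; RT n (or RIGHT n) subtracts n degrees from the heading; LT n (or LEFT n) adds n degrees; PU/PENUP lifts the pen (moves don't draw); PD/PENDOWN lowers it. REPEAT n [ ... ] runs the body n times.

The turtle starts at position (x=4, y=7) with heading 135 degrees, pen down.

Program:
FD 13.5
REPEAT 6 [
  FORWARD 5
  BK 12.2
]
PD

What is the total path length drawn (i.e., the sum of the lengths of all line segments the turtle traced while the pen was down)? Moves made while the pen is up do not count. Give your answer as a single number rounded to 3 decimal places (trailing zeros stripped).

Executing turtle program step by step:
Start: pos=(4,7), heading=135, pen down
FD 13.5: (4,7) -> (-5.546,16.546) [heading=135, draw]
REPEAT 6 [
  -- iteration 1/6 --
  FD 5: (-5.546,16.546) -> (-9.081,20.081) [heading=135, draw]
  BK 12.2: (-9.081,20.081) -> (-0.455,11.455) [heading=135, draw]
  -- iteration 2/6 --
  FD 5: (-0.455,11.455) -> (-3.99,14.99) [heading=135, draw]
  BK 12.2: (-3.99,14.99) -> (4.636,6.364) [heading=135, draw]
  -- iteration 3/6 --
  FD 5: (4.636,6.364) -> (1.101,9.899) [heading=135, draw]
  BK 12.2: (1.101,9.899) -> (9.728,1.272) [heading=135, draw]
  -- iteration 4/6 --
  FD 5: (9.728,1.272) -> (6.192,4.808) [heading=135, draw]
  BK 12.2: (6.192,4.808) -> (14.819,-3.819) [heading=135, draw]
  -- iteration 5/6 --
  FD 5: (14.819,-3.819) -> (11.283,-0.283) [heading=135, draw]
  BK 12.2: (11.283,-0.283) -> (19.91,-8.91) [heading=135, draw]
  -- iteration 6/6 --
  FD 5: (19.91,-8.91) -> (16.374,-5.374) [heading=135, draw]
  BK 12.2: (16.374,-5.374) -> (25.001,-14.001) [heading=135, draw]
]
PD: pen down
Final: pos=(25.001,-14.001), heading=135, 13 segment(s) drawn

Segment lengths:
  seg 1: (4,7) -> (-5.546,16.546), length = 13.5
  seg 2: (-5.546,16.546) -> (-9.081,20.081), length = 5
  seg 3: (-9.081,20.081) -> (-0.455,11.455), length = 12.2
  seg 4: (-0.455,11.455) -> (-3.99,14.99), length = 5
  seg 5: (-3.99,14.99) -> (4.636,6.364), length = 12.2
  seg 6: (4.636,6.364) -> (1.101,9.899), length = 5
  seg 7: (1.101,9.899) -> (9.728,1.272), length = 12.2
  seg 8: (9.728,1.272) -> (6.192,4.808), length = 5
  seg 9: (6.192,4.808) -> (14.819,-3.819), length = 12.2
  seg 10: (14.819,-3.819) -> (11.283,-0.283), length = 5
  seg 11: (11.283,-0.283) -> (19.91,-8.91), length = 12.2
  seg 12: (19.91,-8.91) -> (16.374,-5.374), length = 5
  seg 13: (16.374,-5.374) -> (25.001,-14.001), length = 12.2
Total = 116.7

Answer: 116.7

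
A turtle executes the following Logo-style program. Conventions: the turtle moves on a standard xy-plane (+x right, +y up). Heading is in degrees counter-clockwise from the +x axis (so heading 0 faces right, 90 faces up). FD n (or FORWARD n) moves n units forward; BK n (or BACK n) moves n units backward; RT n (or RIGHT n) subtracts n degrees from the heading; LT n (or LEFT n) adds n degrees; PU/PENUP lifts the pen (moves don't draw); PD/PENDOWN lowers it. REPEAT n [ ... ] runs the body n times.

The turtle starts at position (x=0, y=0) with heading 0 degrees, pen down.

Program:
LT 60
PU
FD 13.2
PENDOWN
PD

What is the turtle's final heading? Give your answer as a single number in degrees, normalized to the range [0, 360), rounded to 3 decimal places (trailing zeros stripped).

Executing turtle program step by step:
Start: pos=(0,0), heading=0, pen down
LT 60: heading 0 -> 60
PU: pen up
FD 13.2: (0,0) -> (6.6,11.432) [heading=60, move]
PD: pen down
PD: pen down
Final: pos=(6.6,11.432), heading=60, 0 segment(s) drawn

Answer: 60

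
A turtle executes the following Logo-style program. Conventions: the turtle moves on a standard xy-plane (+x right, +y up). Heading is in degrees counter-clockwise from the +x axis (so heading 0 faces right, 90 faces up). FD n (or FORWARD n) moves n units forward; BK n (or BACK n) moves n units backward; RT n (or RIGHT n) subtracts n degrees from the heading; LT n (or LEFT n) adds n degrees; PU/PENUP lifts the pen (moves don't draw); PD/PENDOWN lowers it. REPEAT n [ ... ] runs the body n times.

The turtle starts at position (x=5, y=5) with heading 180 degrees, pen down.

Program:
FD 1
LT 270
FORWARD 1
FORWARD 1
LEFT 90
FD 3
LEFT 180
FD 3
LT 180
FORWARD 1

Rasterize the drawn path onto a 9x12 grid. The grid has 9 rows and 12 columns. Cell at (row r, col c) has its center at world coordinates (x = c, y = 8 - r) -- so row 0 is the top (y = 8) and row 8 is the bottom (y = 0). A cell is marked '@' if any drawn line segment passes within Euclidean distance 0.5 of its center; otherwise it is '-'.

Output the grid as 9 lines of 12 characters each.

Segment 0: (5,5) -> (4,5)
Segment 1: (4,5) -> (4,6)
Segment 2: (4,6) -> (4,7)
Segment 3: (4,7) -> (1,7)
Segment 4: (1,7) -> (4,7)
Segment 5: (4,7) -> (3,7)

Answer: ------------
-@@@@-------
----@-------
----@@------
------------
------------
------------
------------
------------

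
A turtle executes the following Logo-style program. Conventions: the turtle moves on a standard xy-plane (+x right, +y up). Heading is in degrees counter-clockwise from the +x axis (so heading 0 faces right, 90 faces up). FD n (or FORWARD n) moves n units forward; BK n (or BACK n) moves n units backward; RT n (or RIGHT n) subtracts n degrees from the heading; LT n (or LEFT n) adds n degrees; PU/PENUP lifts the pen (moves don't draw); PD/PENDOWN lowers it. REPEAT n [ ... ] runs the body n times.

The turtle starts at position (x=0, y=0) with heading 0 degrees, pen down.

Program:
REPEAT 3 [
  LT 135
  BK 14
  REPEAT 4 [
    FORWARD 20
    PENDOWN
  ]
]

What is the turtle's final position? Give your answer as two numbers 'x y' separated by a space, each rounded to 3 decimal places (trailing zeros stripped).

Answer: 0 27.338

Derivation:
Executing turtle program step by step:
Start: pos=(0,0), heading=0, pen down
REPEAT 3 [
  -- iteration 1/3 --
  LT 135: heading 0 -> 135
  BK 14: (0,0) -> (9.899,-9.899) [heading=135, draw]
  REPEAT 4 [
    -- iteration 1/4 --
    FD 20: (9.899,-9.899) -> (-4.243,4.243) [heading=135, draw]
    PD: pen down
    -- iteration 2/4 --
    FD 20: (-4.243,4.243) -> (-18.385,18.385) [heading=135, draw]
    PD: pen down
    -- iteration 3/4 --
    FD 20: (-18.385,18.385) -> (-32.527,32.527) [heading=135, draw]
    PD: pen down
    -- iteration 4/4 --
    FD 20: (-32.527,32.527) -> (-46.669,46.669) [heading=135, draw]
    PD: pen down
  ]
  -- iteration 2/3 --
  LT 135: heading 135 -> 270
  BK 14: (-46.669,46.669) -> (-46.669,60.669) [heading=270, draw]
  REPEAT 4 [
    -- iteration 1/4 --
    FD 20: (-46.669,60.669) -> (-46.669,40.669) [heading=270, draw]
    PD: pen down
    -- iteration 2/4 --
    FD 20: (-46.669,40.669) -> (-46.669,20.669) [heading=270, draw]
    PD: pen down
    -- iteration 3/4 --
    FD 20: (-46.669,20.669) -> (-46.669,0.669) [heading=270, draw]
    PD: pen down
    -- iteration 4/4 --
    FD 20: (-46.669,0.669) -> (-46.669,-19.331) [heading=270, draw]
    PD: pen down
  ]
  -- iteration 3/3 --
  LT 135: heading 270 -> 45
  BK 14: (-46.669,-19.331) -> (-56.569,-29.23) [heading=45, draw]
  REPEAT 4 [
    -- iteration 1/4 --
    FD 20: (-56.569,-29.23) -> (-42.426,-15.088) [heading=45, draw]
    PD: pen down
    -- iteration 2/4 --
    FD 20: (-42.426,-15.088) -> (-28.284,-0.946) [heading=45, draw]
    PD: pen down
    -- iteration 3/4 --
    FD 20: (-28.284,-0.946) -> (-14.142,13.196) [heading=45, draw]
    PD: pen down
    -- iteration 4/4 --
    FD 20: (-14.142,13.196) -> (0,27.338) [heading=45, draw]
    PD: pen down
  ]
]
Final: pos=(0,27.338), heading=45, 15 segment(s) drawn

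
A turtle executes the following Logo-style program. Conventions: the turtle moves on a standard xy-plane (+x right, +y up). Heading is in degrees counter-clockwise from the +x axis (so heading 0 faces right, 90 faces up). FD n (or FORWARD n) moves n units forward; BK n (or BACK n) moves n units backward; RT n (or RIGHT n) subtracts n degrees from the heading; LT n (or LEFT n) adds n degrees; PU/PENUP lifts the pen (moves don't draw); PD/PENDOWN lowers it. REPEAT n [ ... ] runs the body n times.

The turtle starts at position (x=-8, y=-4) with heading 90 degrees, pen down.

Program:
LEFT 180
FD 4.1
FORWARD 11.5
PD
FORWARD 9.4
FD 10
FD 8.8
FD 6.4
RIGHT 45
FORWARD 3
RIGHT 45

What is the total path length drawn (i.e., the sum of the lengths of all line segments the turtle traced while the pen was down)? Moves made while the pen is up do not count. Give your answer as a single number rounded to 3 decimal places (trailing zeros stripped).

Answer: 53.2

Derivation:
Executing turtle program step by step:
Start: pos=(-8,-4), heading=90, pen down
LT 180: heading 90 -> 270
FD 4.1: (-8,-4) -> (-8,-8.1) [heading=270, draw]
FD 11.5: (-8,-8.1) -> (-8,-19.6) [heading=270, draw]
PD: pen down
FD 9.4: (-8,-19.6) -> (-8,-29) [heading=270, draw]
FD 10: (-8,-29) -> (-8,-39) [heading=270, draw]
FD 8.8: (-8,-39) -> (-8,-47.8) [heading=270, draw]
FD 6.4: (-8,-47.8) -> (-8,-54.2) [heading=270, draw]
RT 45: heading 270 -> 225
FD 3: (-8,-54.2) -> (-10.121,-56.321) [heading=225, draw]
RT 45: heading 225 -> 180
Final: pos=(-10.121,-56.321), heading=180, 7 segment(s) drawn

Segment lengths:
  seg 1: (-8,-4) -> (-8,-8.1), length = 4.1
  seg 2: (-8,-8.1) -> (-8,-19.6), length = 11.5
  seg 3: (-8,-19.6) -> (-8,-29), length = 9.4
  seg 4: (-8,-29) -> (-8,-39), length = 10
  seg 5: (-8,-39) -> (-8,-47.8), length = 8.8
  seg 6: (-8,-47.8) -> (-8,-54.2), length = 6.4
  seg 7: (-8,-54.2) -> (-10.121,-56.321), length = 3
Total = 53.2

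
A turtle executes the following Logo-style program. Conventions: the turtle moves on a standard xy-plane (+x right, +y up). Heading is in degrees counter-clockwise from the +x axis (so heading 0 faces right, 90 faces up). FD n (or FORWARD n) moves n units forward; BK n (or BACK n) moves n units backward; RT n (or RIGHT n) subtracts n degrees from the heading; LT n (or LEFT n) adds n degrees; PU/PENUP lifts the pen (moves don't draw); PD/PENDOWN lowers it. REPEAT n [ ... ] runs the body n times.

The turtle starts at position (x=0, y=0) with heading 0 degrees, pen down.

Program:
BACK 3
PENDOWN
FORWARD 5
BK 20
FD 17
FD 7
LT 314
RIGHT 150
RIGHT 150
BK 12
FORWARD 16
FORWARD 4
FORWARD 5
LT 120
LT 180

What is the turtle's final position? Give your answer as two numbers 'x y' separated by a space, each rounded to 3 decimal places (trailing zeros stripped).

Answer: 18.614 3.145

Derivation:
Executing turtle program step by step:
Start: pos=(0,0), heading=0, pen down
BK 3: (0,0) -> (-3,0) [heading=0, draw]
PD: pen down
FD 5: (-3,0) -> (2,0) [heading=0, draw]
BK 20: (2,0) -> (-18,0) [heading=0, draw]
FD 17: (-18,0) -> (-1,0) [heading=0, draw]
FD 7: (-1,0) -> (6,0) [heading=0, draw]
LT 314: heading 0 -> 314
RT 150: heading 314 -> 164
RT 150: heading 164 -> 14
BK 12: (6,0) -> (-5.644,-2.903) [heading=14, draw]
FD 16: (-5.644,-2.903) -> (9.881,0.968) [heading=14, draw]
FD 4: (9.881,0.968) -> (13.762,1.935) [heading=14, draw]
FD 5: (13.762,1.935) -> (18.614,3.145) [heading=14, draw]
LT 120: heading 14 -> 134
LT 180: heading 134 -> 314
Final: pos=(18.614,3.145), heading=314, 9 segment(s) drawn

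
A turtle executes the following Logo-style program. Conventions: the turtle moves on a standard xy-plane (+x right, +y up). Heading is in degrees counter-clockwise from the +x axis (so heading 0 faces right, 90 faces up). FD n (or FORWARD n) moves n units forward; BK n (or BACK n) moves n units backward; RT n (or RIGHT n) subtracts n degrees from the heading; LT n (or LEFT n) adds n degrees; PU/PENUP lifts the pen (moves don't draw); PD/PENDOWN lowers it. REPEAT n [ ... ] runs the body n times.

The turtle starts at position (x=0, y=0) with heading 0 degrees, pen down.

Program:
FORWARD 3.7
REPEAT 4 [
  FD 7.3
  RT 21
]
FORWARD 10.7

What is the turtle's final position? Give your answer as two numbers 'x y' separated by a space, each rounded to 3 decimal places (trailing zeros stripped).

Executing turtle program step by step:
Start: pos=(0,0), heading=0, pen down
FD 3.7: (0,0) -> (3.7,0) [heading=0, draw]
REPEAT 4 [
  -- iteration 1/4 --
  FD 7.3: (3.7,0) -> (11,0) [heading=0, draw]
  RT 21: heading 0 -> 339
  -- iteration 2/4 --
  FD 7.3: (11,0) -> (17.815,-2.616) [heading=339, draw]
  RT 21: heading 339 -> 318
  -- iteration 3/4 --
  FD 7.3: (17.815,-2.616) -> (23.24,-7.501) [heading=318, draw]
  RT 21: heading 318 -> 297
  -- iteration 4/4 --
  FD 7.3: (23.24,-7.501) -> (26.554,-14.005) [heading=297, draw]
  RT 21: heading 297 -> 276
]
FD 10.7: (26.554,-14.005) -> (27.673,-24.646) [heading=276, draw]
Final: pos=(27.673,-24.646), heading=276, 6 segment(s) drawn

Answer: 27.673 -24.646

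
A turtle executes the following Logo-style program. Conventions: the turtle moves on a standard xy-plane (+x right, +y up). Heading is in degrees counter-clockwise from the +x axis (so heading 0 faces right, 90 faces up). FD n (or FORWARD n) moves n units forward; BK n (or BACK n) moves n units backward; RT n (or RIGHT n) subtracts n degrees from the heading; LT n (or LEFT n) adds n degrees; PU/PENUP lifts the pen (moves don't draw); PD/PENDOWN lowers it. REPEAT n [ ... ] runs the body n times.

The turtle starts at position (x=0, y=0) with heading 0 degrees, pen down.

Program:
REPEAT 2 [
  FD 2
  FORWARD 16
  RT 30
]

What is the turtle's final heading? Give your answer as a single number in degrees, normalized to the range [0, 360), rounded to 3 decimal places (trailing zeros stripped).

Executing turtle program step by step:
Start: pos=(0,0), heading=0, pen down
REPEAT 2 [
  -- iteration 1/2 --
  FD 2: (0,0) -> (2,0) [heading=0, draw]
  FD 16: (2,0) -> (18,0) [heading=0, draw]
  RT 30: heading 0 -> 330
  -- iteration 2/2 --
  FD 2: (18,0) -> (19.732,-1) [heading=330, draw]
  FD 16: (19.732,-1) -> (33.588,-9) [heading=330, draw]
  RT 30: heading 330 -> 300
]
Final: pos=(33.588,-9), heading=300, 4 segment(s) drawn

Answer: 300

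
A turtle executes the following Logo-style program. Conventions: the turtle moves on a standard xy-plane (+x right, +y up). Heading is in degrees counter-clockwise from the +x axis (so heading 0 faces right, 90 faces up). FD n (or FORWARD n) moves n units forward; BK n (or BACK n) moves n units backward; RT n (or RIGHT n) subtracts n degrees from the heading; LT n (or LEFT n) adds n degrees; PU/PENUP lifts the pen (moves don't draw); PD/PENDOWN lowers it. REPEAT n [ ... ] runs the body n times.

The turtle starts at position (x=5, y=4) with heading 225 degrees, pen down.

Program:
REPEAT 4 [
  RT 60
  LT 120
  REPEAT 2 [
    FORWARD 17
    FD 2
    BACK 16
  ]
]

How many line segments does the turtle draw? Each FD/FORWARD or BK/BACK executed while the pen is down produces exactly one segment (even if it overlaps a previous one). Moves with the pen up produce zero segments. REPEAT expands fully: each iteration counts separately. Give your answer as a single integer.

Answer: 24

Derivation:
Executing turtle program step by step:
Start: pos=(5,4), heading=225, pen down
REPEAT 4 [
  -- iteration 1/4 --
  RT 60: heading 225 -> 165
  LT 120: heading 165 -> 285
  REPEAT 2 [
    -- iteration 1/2 --
    FD 17: (5,4) -> (9.4,-12.421) [heading=285, draw]
    FD 2: (9.4,-12.421) -> (9.918,-14.353) [heading=285, draw]
    BK 16: (9.918,-14.353) -> (5.776,1.102) [heading=285, draw]
    -- iteration 2/2 --
    FD 17: (5.776,1.102) -> (10.176,-15.319) [heading=285, draw]
    FD 2: (10.176,-15.319) -> (10.694,-17.25) [heading=285, draw]
    BK 16: (10.694,-17.25) -> (6.553,-1.796) [heading=285, draw]
  ]
  -- iteration 2/4 --
  RT 60: heading 285 -> 225
  LT 120: heading 225 -> 345
  REPEAT 2 [
    -- iteration 1/2 --
    FD 17: (6.553,-1.796) -> (22.974,-6.195) [heading=345, draw]
    FD 2: (22.974,-6.195) -> (24.906,-6.713) [heading=345, draw]
    BK 16: (24.906,-6.713) -> (9.451,-2.572) [heading=345, draw]
    -- iteration 2/2 --
    FD 17: (9.451,-2.572) -> (25.871,-6.972) [heading=345, draw]
    FD 2: (25.871,-6.972) -> (27.803,-7.49) [heading=345, draw]
    BK 16: (27.803,-7.49) -> (12.348,-3.348) [heading=345, draw]
  ]
  -- iteration 3/4 --
  RT 60: heading 345 -> 285
  LT 120: heading 285 -> 45
  REPEAT 2 [
    -- iteration 1/2 --
    FD 17: (12.348,-3.348) -> (24.369,8.672) [heading=45, draw]
    FD 2: (24.369,8.672) -> (25.783,10.087) [heading=45, draw]
    BK 16: (25.783,10.087) -> (14.47,-1.227) [heading=45, draw]
    -- iteration 2/2 --
    FD 17: (14.47,-1.227) -> (26.491,10.794) [heading=45, draw]
    FD 2: (26.491,10.794) -> (27.905,12.208) [heading=45, draw]
    BK 16: (27.905,12.208) -> (16.591,0.894) [heading=45, draw]
  ]
  -- iteration 4/4 --
  RT 60: heading 45 -> 345
  LT 120: heading 345 -> 105
  REPEAT 2 [
    -- iteration 1/2 --
    FD 17: (16.591,0.894) -> (12.191,17.315) [heading=105, draw]
    FD 2: (12.191,17.315) -> (11.674,19.247) [heading=105, draw]
    BK 16: (11.674,19.247) -> (15.815,3.792) [heading=105, draw]
    -- iteration 2/2 --
    FD 17: (15.815,3.792) -> (11.415,20.213) [heading=105, draw]
    FD 2: (11.415,20.213) -> (10.897,22.145) [heading=105, draw]
    BK 16: (10.897,22.145) -> (15.038,6.69) [heading=105, draw]
  ]
]
Final: pos=(15.038,6.69), heading=105, 24 segment(s) drawn
Segments drawn: 24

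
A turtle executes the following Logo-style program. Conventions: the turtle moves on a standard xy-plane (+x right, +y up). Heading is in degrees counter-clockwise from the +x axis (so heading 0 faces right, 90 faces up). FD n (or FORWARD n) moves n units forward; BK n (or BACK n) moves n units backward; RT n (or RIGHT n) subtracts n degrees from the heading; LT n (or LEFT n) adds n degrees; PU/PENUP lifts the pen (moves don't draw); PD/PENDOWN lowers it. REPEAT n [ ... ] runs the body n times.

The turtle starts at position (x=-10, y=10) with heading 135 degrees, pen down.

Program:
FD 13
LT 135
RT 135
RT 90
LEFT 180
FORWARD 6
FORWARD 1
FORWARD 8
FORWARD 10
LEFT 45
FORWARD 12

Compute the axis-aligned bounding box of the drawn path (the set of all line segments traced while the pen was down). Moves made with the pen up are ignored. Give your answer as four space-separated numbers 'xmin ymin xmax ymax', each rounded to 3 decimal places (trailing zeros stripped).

Executing turtle program step by step:
Start: pos=(-10,10), heading=135, pen down
FD 13: (-10,10) -> (-19.192,19.192) [heading=135, draw]
LT 135: heading 135 -> 270
RT 135: heading 270 -> 135
RT 90: heading 135 -> 45
LT 180: heading 45 -> 225
FD 6: (-19.192,19.192) -> (-23.435,14.95) [heading=225, draw]
FD 1: (-23.435,14.95) -> (-24.142,14.243) [heading=225, draw]
FD 8: (-24.142,14.243) -> (-29.799,8.586) [heading=225, draw]
FD 10: (-29.799,8.586) -> (-36.87,1.515) [heading=225, draw]
LT 45: heading 225 -> 270
FD 12: (-36.87,1.515) -> (-36.87,-10.485) [heading=270, draw]
Final: pos=(-36.87,-10.485), heading=270, 6 segment(s) drawn

Segment endpoints: x in {-36.87, -29.799, -24.142, -23.435, -19.192, -10}, y in {-10.485, 1.515, 8.586, 10, 14.243, 14.95, 19.192}
xmin=-36.87, ymin=-10.485, xmax=-10, ymax=19.192

Answer: -36.87 -10.485 -10 19.192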